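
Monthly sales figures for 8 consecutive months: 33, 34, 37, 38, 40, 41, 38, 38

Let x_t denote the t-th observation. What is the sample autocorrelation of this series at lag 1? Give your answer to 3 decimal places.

0.571

Mean x̄ = (33 + 34 + 37 + 38 + 40 + 41 + 38 + 38)/8 = 37.3750
Deviations from mean: -4.3750, -3.3750, -0.3750, 0.6250, 2.6250, 3.6250, 0.6250, 0.6250
Numerator Σ_{t=1}^{7}(x_t−x̄)(x_{t+1}−x̄) = 29.6094
Denominator Σ(x_t−x̄)² = 51.8750
r_1 = 29.6094 / 51.8750 = 0.571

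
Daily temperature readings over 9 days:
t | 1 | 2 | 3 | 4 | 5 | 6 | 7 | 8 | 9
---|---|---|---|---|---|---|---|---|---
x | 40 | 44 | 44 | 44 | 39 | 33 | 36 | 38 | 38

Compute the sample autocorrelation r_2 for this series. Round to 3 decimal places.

Mean x̄ = (40 + 44 + 44 + 44 + 39 + 33 + 36 + 38 + 38)/9 = 39.5556
Σ(x_t−x̄)(x_{t+2}−x̄) = (1.9753) + (19.7531) + (-2.4691) + (-29.1358) + (1.9753) + (10.1975) + (5.5309) = 7.8272
Denominator Σ(x_t−x̄)² = 120.2222
r_2 = 7.8272 / 120.2222 = 0.065

0.065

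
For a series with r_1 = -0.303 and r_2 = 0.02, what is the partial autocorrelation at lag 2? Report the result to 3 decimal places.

-0.079

φ_{22} = (r_2 − r_1²) / (1 − r_1²)
r_1² = (-0.303)² = 0.091809
Numerator = 0.02 − 0.0918 = -0.0718; denominator = 1 − 0.0918 = 0.9082
φ_{22} = -0.0718 / 0.9082 = -0.079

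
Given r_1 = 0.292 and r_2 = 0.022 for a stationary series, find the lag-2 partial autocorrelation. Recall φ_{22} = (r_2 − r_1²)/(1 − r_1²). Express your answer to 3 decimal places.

φ_{22} = (r_2 − r_1²) / (1 − r_1²)
r_1² = (0.292)² = 0.085264
Numerator = 0.022 − 0.0853 = -0.0633; denominator = 1 − 0.0853 = 0.9147
φ_{22} = -0.0633 / 0.9147 = -0.069

-0.069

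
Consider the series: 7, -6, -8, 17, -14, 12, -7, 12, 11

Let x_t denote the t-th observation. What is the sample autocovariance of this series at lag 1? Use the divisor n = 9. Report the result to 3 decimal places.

Mean x̄ = (7 − 6 − 8 + 17 − 14 + 12 − 7 + 12 + 11)/9 = 2.6667
Σ_{t=1}^{8}(x_t−x̄)(x_{t+1}−x̄) = -595.1111
γ_1 = -595.1111 / 9 = -66.123

-66.123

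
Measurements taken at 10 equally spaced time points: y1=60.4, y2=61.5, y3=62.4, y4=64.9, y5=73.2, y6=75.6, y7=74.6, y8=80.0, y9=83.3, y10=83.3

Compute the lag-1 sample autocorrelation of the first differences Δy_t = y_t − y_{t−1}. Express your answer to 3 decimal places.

-0.122

First differences Δy: 1.1, 0.9, 2.5, 8.3, 2.4, -1.0, 5.4, 3.3, 0.0
Mean of differences = 2.5444
Numerator Σ(Δy_t−Δȳ)(Δy_{t+1}−Δȳ) = -8.0131
Denominator Σ(Δy_t−Δȳ)² = 65.7022
r_1(Δy) = -8.0131 / 65.7022 = -0.122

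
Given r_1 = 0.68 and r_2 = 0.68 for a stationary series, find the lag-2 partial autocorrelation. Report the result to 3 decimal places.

φ_{22} = (r_2 − r_1²) / (1 − r_1²)
r_1² = (0.68)² = 0.4624
Numerator = 0.68 − 0.4624 = 0.2176; denominator = 1 − 0.4624 = 0.5376
φ_{22} = 0.2176 / 0.5376 = 0.405

0.405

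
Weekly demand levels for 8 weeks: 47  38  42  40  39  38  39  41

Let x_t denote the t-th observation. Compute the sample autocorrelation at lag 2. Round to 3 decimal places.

0.177

Mean x̄ = (47 + 38 + 42 + 40 + 39 + 38 + 39 + 41)/8 = 40.5000
Numerator Σ_{t=1}^{6}(x_t−x̄)(x_{t+2}−x̄) = 11.0000
Denominator Σ(x_t−x̄)² = 62.0000
r_2 = 11.0000 / 62.0000 = 0.177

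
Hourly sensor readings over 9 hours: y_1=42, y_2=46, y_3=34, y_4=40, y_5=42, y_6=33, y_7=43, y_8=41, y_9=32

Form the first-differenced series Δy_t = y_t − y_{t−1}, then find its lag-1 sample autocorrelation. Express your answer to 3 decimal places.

First differences Δy: 4, -12, 6, 2, -9, 10, -2, -9
Mean of differences = -1.2500
Numerator Σ(Δy_t−Δȳ)(Δy_{t+1}−Δȳ) = -225.8125
Denominator Σ(Δy_t−Δȳ)² = 453.5000
r_1(Δy) = -225.8125 / 453.5000 = -0.498

-0.498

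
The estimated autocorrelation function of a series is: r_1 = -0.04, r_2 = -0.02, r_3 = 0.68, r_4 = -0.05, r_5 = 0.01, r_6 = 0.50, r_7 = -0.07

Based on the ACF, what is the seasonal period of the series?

3

The largest autocorrelation is r_3 = 0.68, with a weaker echo at lag 6 (0.50); the remaining lags stay at or below 0.01.
The dominant spike at lag 3 indicates a seasonal period of 3.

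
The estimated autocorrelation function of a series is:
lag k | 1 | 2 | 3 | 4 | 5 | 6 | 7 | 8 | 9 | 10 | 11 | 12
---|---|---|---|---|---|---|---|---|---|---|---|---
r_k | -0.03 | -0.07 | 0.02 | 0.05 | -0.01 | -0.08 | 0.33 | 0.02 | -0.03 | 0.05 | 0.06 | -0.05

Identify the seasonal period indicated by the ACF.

The largest autocorrelation is r_7 = 0.33; the remaining lags stay at or below 0.06.
The dominant spike at lag 7 indicates a seasonal period of 7.

7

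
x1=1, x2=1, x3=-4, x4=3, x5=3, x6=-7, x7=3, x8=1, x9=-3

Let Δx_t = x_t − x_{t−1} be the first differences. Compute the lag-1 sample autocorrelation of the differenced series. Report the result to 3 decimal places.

First differences Δx: 0, -5, 7, 0, -10, 10, -2, -4
Mean of differences = -0.5000
Numerator Σ(Δx_t−Δx̄)(Δx_{t+1}−Δx̄) = -147.2500
Denominator Σ(Δx_t−Δx̄)² = 292.0000
r_1(Δx) = -147.2500 / 292.0000 = -0.504

-0.504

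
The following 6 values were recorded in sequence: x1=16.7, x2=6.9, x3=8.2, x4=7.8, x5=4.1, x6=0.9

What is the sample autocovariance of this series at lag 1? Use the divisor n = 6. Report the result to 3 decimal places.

2.581

Mean x̄ = (16.7 + 6.9 + 8.2 + 7.8 + 4.1 + 0.9)/6 = 7.4333
Σ_{t=1}^{5}(x_t−x̄)(x_{t+1}−x̄) = 15.4856
γ_1 = 15.4856 / 6 = 2.581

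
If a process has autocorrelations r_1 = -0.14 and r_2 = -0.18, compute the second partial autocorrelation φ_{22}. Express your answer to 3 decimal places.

-0.204

φ_{22} = (r_2 − r_1²) / (1 − r_1²)
r_1² = (-0.14)² = 0.0196
Numerator = -0.18 − 0.0196 = -0.1996; denominator = 1 − 0.0196 = 0.9804
φ_{22} = -0.1996 / 0.9804 = -0.204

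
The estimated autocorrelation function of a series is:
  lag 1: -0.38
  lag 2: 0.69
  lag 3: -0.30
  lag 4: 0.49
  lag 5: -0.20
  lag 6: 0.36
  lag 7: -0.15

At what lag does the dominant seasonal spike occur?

2

The largest autocorrelation is r_2 = 0.69, with weaker echoes at lags 4 (0.49) and 6 (0.36); the remaining lags stay at or below -0.15.
The dominant spike at lag 2 indicates a seasonal period of 2.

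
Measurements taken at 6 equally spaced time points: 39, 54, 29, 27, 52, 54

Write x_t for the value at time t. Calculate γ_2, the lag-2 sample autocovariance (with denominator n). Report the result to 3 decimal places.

Mean x̄ = (39 + 54 + 29 + 27 + 52 + 54)/6 = 42.5000
Deviations: -3.5000, 11.5000, -13.5000, -15.5000, 9.5000, 11.5000
Σ_{t=1}^{4}(x_t−x̄)(x_{t+2}−x̄) = -437.5000
γ_2 = -437.5000 / 6 = -72.917

-72.917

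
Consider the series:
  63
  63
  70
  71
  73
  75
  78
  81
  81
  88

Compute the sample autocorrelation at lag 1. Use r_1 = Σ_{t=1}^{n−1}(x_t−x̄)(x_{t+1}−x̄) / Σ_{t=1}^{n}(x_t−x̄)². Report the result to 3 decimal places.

Mean x̄ = (63 + 63 + 70 + 71 + 73 + 75 + 78 + 81 + 81 + 88)/10 = 74.3000
Numerator Σ_{t=1}^{9}(x_t−x̄)(x_{t+1}−x̄) = 357.9100
Denominator Σ(x_t−x̄)² = 578.1000
r_1 = 357.9100 / 578.1000 = 0.619

0.619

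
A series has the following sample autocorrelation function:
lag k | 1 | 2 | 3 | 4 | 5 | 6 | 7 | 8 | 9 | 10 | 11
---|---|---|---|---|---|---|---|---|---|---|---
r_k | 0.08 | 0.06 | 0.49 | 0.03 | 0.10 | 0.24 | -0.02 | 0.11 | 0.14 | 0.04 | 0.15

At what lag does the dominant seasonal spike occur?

3

The largest autocorrelation is r_3 = 0.49, with a weaker echo at lag 6 (0.24); the remaining lags stay at or below 0.15.
The dominant spike at lag 3 indicates a seasonal period of 3.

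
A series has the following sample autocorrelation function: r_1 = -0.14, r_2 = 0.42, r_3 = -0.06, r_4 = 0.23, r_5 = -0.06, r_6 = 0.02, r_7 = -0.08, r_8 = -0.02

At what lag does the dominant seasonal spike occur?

The largest autocorrelation is r_2 = 0.42, with a weaker echo at lag 4 (0.23); the remaining lags stay at or below 0.02.
The dominant spike at lag 2 indicates a seasonal period of 2.

2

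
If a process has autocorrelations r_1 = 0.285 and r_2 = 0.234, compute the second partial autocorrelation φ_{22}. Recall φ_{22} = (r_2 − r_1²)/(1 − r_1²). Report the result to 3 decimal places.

φ_{22} = (r_2 − r_1²) / (1 − r_1²)
r_1² = (0.285)² = 0.081225
Numerator = 0.234 − 0.0812 = 0.1528; denominator = 1 − 0.0812 = 0.9188
φ_{22} = 0.1528 / 0.9188 = 0.166

0.166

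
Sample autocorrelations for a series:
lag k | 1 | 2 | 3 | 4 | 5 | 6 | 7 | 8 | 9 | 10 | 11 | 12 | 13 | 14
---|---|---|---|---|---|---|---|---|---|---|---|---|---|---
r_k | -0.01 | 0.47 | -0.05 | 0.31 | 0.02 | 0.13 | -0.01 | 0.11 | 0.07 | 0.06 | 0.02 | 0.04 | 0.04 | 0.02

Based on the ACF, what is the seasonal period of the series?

The largest autocorrelation is r_2 = 0.47, with a weaker echo at lag 4 (0.31); the remaining lags stay at or below 0.13.
The dominant spike at lag 2 indicates a seasonal period of 2.

2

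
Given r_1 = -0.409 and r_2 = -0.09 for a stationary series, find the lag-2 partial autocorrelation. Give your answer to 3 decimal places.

φ_{22} = (r_2 − r_1²) / (1 − r_1²)
r_1² = (-0.409)² = 0.167281
Numerator = -0.09 − 0.1673 = -0.2573; denominator = 1 − 0.1673 = 0.8327
φ_{22} = -0.2573 / 0.8327 = -0.309

-0.309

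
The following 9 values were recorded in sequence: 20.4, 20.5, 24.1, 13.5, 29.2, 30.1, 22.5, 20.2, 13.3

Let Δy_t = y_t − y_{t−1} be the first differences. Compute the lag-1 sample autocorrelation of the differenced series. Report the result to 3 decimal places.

First differences Δy: 0.1, 3.6, -10.6, 15.7, 0.9, -7.6, -2.3, -6.9
Mean of differences = -0.8875
Numerator Σ(Δy_t−Δȳ)(Δy_{t+1}−Δȳ) = -164.6339
Denominator Σ(Δy_t−Δȳ)² = 476.9888
r_1(Δy) = -164.6339 / 476.9888 = -0.345

-0.345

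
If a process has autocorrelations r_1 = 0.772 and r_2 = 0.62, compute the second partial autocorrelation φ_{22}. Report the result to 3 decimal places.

φ_{22} = (r_2 − r_1²) / (1 − r_1²)
r_1² = (0.772)² = 0.595984
Numerator = 0.62 − 0.5960 = 0.0240; denominator = 1 − 0.5960 = 0.4040
φ_{22} = 0.0240 / 0.4040 = 0.059

0.059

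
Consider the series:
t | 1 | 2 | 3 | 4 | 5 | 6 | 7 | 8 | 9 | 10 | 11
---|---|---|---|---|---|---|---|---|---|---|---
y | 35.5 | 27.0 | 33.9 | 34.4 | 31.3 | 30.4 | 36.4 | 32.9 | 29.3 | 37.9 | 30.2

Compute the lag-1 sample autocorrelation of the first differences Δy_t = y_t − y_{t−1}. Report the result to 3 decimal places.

First differences Δy: -8.5, 6.9, 0.5, -3.1, -0.9, 6.0, -3.5, -3.6, 8.6, -7.7
Mean of differences = -0.5300
Numerator Σ(Δy_t−Δȳ)(Δy_{t+1}−Δȳ) = -159.4439
Denominator Σ(Δy_t−Δȳ)² = 322.1810
r_1(Δy) = -159.4439 / 322.1810 = -0.495

-0.495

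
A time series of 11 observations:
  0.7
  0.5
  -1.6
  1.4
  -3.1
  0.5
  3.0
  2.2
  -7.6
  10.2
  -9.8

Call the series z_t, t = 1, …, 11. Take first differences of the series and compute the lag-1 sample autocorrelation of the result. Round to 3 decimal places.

-0.634

First differences Δz: -0.2, -2.1, 3.0, -4.5, 3.6, 2.5, -0.8, -9.8, 17.8, -20.0
Mean of differences = -1.0500
Numerator Σ(Δz_t−Δz̄)(Δz_{t+1}−Δz̄) = -542.0975
Denominator Σ(Δz_t−Δz̄)² = 855.4050
r_1(Δz) = -542.0975 / 855.4050 = -0.634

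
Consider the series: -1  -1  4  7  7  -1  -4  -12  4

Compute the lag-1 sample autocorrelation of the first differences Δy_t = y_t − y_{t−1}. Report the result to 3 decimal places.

First differences Δy: 0, 5, 3, 0, -8, -3, -8, 16
Mean of differences = 0.6250
Numerator Σ(Δy_t−Δȳ)(Δy_{t+1}−Δȳ) = -58.5156
Denominator Σ(Δy_t−Δȳ)² = 423.8750
r_1(Δy) = -58.5156 / 423.8750 = -0.138

-0.138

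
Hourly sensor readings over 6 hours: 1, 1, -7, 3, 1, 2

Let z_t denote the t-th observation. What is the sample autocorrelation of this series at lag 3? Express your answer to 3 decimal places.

-0.156

Mean z̄ = (1 + 1 − 7 + 3 + 1 + 2)/6 = 0.1667
Σ(z_t−z̄)(z_{t+3}−z̄) = (2.3611) + (0.6944) + (-13.1389) = -10.0833
Denominator Σ(z_t−z̄)² = 64.8333
r_3 = -10.0833 / 64.8333 = -0.156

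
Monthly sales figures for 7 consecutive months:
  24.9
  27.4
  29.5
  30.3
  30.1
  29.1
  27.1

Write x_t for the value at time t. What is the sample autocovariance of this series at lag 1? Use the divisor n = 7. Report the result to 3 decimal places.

1.178

Mean x̄ = (24.9 + 27.4 + 29.5 + 30.3 + 30.1 + 29.1 + 27.1)/7 = 28.3429
Σ_{t=1}^{6}(x_t−x̄)(x_{t+1}−x̄) = 8.2482
γ_1 = 8.2482 / 7 = 1.178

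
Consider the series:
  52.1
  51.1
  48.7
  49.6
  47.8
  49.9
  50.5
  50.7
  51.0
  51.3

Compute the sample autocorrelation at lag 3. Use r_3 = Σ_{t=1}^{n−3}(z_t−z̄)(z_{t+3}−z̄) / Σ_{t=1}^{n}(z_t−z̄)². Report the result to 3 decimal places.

-0.263

Mean z̄ = (52.1 + 51.1 + 48.7 + 49.6 + 47.8 + 49.9 + 50.5 + 50.7 + 51.0 + 51.3)/10 = 50.2700
Σ(z_t−z̄)(z_{t+3}−z̄) = (-1.2261) + (-2.0501) + (0.5809) + (-0.1541) + (-1.0621) + (-0.2701) + (0.2369) = -3.9447
Denominator Σ(z_t−z̄)² = 15.0210
r_3 = -3.9447 / 15.0210 = -0.263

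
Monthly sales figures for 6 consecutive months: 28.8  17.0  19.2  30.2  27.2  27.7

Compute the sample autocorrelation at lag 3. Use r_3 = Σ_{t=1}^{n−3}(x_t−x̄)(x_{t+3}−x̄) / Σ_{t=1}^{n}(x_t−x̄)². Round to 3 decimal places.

-0.089

Mean x̄ = (28.8 + 17.0 + 19.2 + 30.2 + 27.2 + 27.7)/6 = 25.0167
Σ(x_t−x̄)(x_{t+3}−x̄) = (19.6103) + (-17.5031) + (-15.6081) = -13.5008
Denominator Σ(x_t−x̄)² = 151.2483
r_3 = -13.5008 / 151.2483 = -0.089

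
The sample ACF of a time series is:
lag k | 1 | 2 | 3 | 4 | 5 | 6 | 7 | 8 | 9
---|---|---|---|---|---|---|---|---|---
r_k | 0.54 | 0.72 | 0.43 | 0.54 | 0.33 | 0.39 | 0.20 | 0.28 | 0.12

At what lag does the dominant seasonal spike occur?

2

The largest autocorrelation is r_2 = 0.72; the remaining lags stay at or below 0.54.
The dominant spike at lag 2 indicates a seasonal period of 2.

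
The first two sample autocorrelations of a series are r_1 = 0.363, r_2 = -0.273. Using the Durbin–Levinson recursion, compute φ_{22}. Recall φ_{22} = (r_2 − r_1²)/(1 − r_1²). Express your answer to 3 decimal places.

φ_{22} = (r_2 − r_1²) / (1 − r_1²)
r_1² = (0.363)² = 0.131769
Numerator = -0.273 − 0.1318 = -0.4048; denominator = 1 − 0.1318 = 0.8682
φ_{22} = -0.4048 / 0.8682 = -0.466

-0.466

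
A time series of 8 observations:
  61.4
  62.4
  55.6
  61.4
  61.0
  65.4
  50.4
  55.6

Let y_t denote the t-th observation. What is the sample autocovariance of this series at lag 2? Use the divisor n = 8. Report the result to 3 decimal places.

Mean ȳ = (61.4 + 62.4 + 55.6 + 61.4 + 61.0 + 65.4 + 50.4 + 55.6)/8 = 59.1500
Deviations: 2.2500, 3.2500, -3.5500, 2.2500, 1.8500, 6.2500, -8.7500, -3.5500
Σ_{t=1}^{6}(y_t−ȳ)(y_{t+2}−ȳ) = -31.5550
γ_2 = -31.5550 / 8 = -3.944

-3.944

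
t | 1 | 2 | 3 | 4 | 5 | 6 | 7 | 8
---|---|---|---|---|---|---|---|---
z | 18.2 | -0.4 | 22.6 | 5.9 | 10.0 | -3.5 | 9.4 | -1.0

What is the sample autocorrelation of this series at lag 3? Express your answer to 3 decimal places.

-0.373

Mean z̄ = (18.2 − 0.4 + 22.6 + 5.9 + 10.0 − 3.5 + 9.4 − 1.0)/8 = 7.6500
Deviations from mean: 10.5500, -8.0500, 14.9500, -1.7500, 2.3500, -11.1500, 1.7500, -8.6500
Σ(z_t−z̄)(z_{t+3}−z̄) = (-18.4625) + (-18.9175) + (-166.6925) + (-3.0625) + (-20.3275) = -227.4625
Denominator Σ(z_t−z̄)² = 610.4000
r_3 = -227.4625 / 610.4000 = -0.373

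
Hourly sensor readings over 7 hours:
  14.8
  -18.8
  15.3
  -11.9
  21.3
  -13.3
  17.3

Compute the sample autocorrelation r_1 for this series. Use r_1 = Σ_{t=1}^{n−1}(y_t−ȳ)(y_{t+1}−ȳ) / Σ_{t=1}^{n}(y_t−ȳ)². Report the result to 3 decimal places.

-0.838

Mean ȳ = (14.8 − 18.8 + 15.3 − 11.9 + 21.3 − 13.3 + 17.3)/7 = 3.5286
Σ(y_t−ȳ)(y_{t+1}−ȳ) = (-251.6749) + (-262.8392) + (-181.6163) + (-274.1878) + (-299.0678) + (-231.7535) = -1501.1394
Denominator Σ(y_t−ȳ)² = 1790.8943
r_1 = -1501.1394 / 1790.8943 = -0.838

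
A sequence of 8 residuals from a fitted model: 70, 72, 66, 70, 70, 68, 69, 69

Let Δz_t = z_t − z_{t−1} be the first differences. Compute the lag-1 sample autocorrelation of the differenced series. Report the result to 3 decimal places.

First differences Δz: 2, -6, 4, 0, -2, 1, 0
Mean of differences = -0.1429
Numerator Σ(Δz_t−Δz̄)(Δz_{t+1}−Δz̄) = -38.4490
Denominator Σ(Δz_t−Δz̄)² = 60.8571
r_1(Δz) = -38.4490 / 60.8571 = -0.632

-0.632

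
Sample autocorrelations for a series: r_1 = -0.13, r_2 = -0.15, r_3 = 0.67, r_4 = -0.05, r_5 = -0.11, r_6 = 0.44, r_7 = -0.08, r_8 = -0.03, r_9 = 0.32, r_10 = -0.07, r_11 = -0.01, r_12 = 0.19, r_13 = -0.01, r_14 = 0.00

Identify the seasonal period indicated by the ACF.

3

The largest autocorrelation is r_3 = 0.67, with weaker echoes at lags 6 (0.44), 9 (0.32) and 12 (0.19); the remaining lags stay at or below 0.00.
The dominant spike at lag 3 indicates a seasonal period of 3.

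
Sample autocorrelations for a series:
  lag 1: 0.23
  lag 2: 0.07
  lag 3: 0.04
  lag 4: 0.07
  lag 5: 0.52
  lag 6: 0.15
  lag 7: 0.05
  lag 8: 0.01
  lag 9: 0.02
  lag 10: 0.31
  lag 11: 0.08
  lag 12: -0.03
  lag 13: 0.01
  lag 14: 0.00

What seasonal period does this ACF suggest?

The largest autocorrelation is r_5 = 0.52, with a weaker echo at lag 10 (0.31); the remaining lags stay at or below 0.23. The elevated value at lag 1 (0.23), dropping to 0.07 at lag 2, reflects decaying short-term dependence rather than seasonality.
The dominant spike at lag 5 indicates a seasonal period of 5.

5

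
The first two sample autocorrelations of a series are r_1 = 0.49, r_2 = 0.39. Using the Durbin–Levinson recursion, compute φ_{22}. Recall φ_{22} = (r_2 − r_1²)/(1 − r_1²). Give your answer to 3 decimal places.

φ_{22} = (r_2 − r_1²) / (1 − r_1²)
r_1² = (0.49)² = 0.2401
Numerator = 0.39 − 0.2401 = 0.1499; denominator = 1 − 0.2401 = 0.7599
φ_{22} = 0.1499 / 0.7599 = 0.197

0.197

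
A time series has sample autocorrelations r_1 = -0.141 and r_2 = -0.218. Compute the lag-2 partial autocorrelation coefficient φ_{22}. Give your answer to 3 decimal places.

-0.243

φ_{22} = (r_2 − r_1²) / (1 − r_1²)
r_1² = (-0.141)² = 0.019881
Numerator = -0.218 − 0.0199 = -0.2379; denominator = 1 − 0.0199 = 0.9801
φ_{22} = -0.2379 / 0.9801 = -0.243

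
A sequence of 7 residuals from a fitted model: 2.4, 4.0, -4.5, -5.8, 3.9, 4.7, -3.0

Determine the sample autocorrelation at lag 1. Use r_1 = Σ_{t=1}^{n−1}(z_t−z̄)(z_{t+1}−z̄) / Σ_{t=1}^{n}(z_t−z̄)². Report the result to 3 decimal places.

-0.011

Mean z̄ = (2.4 + 4.0 − 4.5 − 5.8 + 3.9 + 4.7 − 3.0)/7 = 0.2429
Σ(z_t−z̄)(z_{t+1}−z̄) = (8.1047) + (-17.8196) + (28.6604) + (-22.0996) + (16.3004) + (-14.4539) = -1.3076
Denominator Σ(z_t−z̄)² = 121.5371
r_1 = -1.3076 / 121.5371 = -0.011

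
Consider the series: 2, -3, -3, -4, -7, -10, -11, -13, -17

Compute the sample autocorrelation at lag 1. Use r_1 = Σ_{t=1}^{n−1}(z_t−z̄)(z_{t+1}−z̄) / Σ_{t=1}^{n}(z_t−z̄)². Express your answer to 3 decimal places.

Mean z̄ = (2 − 3 − 3 − 4 − 7 − 10 − 11 − 13 − 17)/9 = -7.3333
Numerator Σ_{t=1}^{8}(z_t−z̄)(z_{t+1}−z̄) = 159.2222
Denominator Σ(z_t−z̄)² = 282.0000
r_1 = 159.2222 / 282.0000 = 0.565

0.565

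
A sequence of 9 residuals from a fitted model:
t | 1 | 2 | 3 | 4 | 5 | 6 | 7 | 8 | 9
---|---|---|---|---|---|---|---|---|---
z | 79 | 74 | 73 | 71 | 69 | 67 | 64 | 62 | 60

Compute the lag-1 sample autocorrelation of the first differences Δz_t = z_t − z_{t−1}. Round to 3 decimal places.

First differences Δz: -5, -1, -2, -2, -2, -3, -2, -2
Mean of differences = -2.3750
Numerator Σ(Δz_t−Δz̄)(Δz_{t+1}−Δz̄) = -3.1406
Denominator Σ(Δz_t−Δz̄)² = 9.8750
r_1(Δz) = -3.1406 / 9.8750 = -0.318

-0.318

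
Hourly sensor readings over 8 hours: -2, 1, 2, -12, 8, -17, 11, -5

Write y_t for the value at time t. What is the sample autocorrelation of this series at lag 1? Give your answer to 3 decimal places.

Mean ȳ = (-2 + 1 + 2 − 12 + 8 − 17 + 11 − 5)/8 = -1.7500
Deviations from mean: -0.2500, 2.7500, 3.7500, -10.2500, 9.7500, -15.2500, 12.7500, -3.2500
Numerator Σ_{t=1}^{7}(y_t−ȳ)(y_{t+1}−ȳ) = -513.3125
Denominator Σ(y_t−ȳ)² = 627.5000
r_1 = -513.3125 / 627.5000 = -0.818

-0.818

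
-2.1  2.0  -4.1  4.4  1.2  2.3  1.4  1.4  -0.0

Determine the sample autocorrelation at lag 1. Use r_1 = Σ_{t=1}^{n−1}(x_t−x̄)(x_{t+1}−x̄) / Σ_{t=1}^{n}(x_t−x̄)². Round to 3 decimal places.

-0.474

Mean x̄ = (-2.1 + 2.0 − 4.1 + 4.4 + 1.2 + 2.3 + 1.4 + 1.4 − 0.0)/9 = 0.7222
Numerator Σ_{t=1}^{8}(x_t−x̄)(x_{t+1}−x̄) = -23.9527
Denominator Σ(x_t−x̄)² = 50.5356
r_1 = -23.9527 / 50.5356 = -0.474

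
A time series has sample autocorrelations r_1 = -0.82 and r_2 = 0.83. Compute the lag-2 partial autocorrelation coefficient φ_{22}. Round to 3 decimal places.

0.481

φ_{22} = (r_2 − r_1²) / (1 − r_1²)
r_1² = (-0.82)² = 0.6724
Numerator = 0.83 − 0.6724 = 0.1576; denominator = 1 − 0.6724 = 0.3276
φ_{22} = 0.1576 / 0.3276 = 0.481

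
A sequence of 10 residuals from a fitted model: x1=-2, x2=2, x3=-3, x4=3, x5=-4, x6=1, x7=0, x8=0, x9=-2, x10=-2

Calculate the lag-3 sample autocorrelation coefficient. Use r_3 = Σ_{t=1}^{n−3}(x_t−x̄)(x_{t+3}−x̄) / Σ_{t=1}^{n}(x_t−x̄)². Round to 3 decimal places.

-0.444

Mean x̄ = (-2 + 2 − 3 + 3 − 4 + 1 + 0 + 0 − 2 − 2)/10 = -0.7000
Σ(x_t−x̄)(x_{t+3}−x̄) = (-4.8100) + (-8.9100) + (-3.9100) + (2.5900) + (-2.3100) + (-2.2100) + (-0.9100) = -20.4700
Denominator Σ(x_t−x̄)² = 46.1000
r_3 = -20.4700 / 46.1000 = -0.444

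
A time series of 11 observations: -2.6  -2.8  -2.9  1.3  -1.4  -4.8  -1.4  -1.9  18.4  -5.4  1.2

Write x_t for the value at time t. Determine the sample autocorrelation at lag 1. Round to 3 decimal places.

Mean x̄ = (-2.6 − 2.8 − 2.9 + 1.3 − 1.4 − 4.8 − 1.4 − 1.9 + 18.4 − 5.4 + 1.2)/11 = -0.2091
Numerator Σ_{t=1}^{10}(x_t−x̄)(x_{t+1}−x̄) = -115.1219
Denominator Σ(x_t−x̄)² = 423.9491
r_1 = -115.1219 / 423.9491 = -0.272

-0.272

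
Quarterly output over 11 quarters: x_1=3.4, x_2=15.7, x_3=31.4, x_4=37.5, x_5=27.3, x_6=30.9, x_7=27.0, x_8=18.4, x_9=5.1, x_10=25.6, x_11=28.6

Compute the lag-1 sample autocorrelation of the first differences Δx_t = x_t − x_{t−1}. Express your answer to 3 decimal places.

First differences Δx: 12.3, 15.7, 6.1, -10.2, 3.6, -3.9, -8.6, -13.3, 20.5, 3.0
Mean of differences = 2.5200
Numerator Σ(Δx_t−Δx̄)(Δx_{t+1}−Δx̄) = 81.3716
Denominator Σ(Δx_t−Δx̄)² = 1183.7960
r_1(Δx) = 81.3716 / 1183.7960 = 0.069

0.069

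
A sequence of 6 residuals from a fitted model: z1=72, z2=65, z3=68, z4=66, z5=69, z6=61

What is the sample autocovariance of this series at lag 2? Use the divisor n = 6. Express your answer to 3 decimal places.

Mean z̄ = (72 + 65 + 68 + 66 + 69 + 61)/6 = 66.8333
Σ_{t=1}^{4}(z_t−z̄)(z_{t+2}−z̄) = 14.9444
γ_2 = 14.9444 / 6 = 2.491

2.491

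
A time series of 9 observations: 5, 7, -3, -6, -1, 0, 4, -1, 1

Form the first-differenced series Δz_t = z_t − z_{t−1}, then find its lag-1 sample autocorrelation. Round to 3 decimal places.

-0.166

First differences Δz: 2, -10, -3, 5, 1, 4, -5, 2
Mean of differences = -0.5000
Numerator Σ(Δz_t−Δz̄)(Δz_{t+1}−Δz̄) = -30.2500
Denominator Σ(Δz_t−Δz̄)² = 182.0000
r_1(Δz) = -30.2500 / 182.0000 = -0.166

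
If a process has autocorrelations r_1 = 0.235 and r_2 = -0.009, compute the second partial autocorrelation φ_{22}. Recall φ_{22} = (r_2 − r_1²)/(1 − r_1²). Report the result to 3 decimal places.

φ_{22} = (r_2 − r_1²) / (1 − r_1²)
r_1² = (0.235)² = 0.055225
Numerator = -0.009 − 0.0552 = -0.0642; denominator = 1 − 0.0552 = 0.9448
φ_{22} = -0.0642 / 0.9448 = -0.068

-0.068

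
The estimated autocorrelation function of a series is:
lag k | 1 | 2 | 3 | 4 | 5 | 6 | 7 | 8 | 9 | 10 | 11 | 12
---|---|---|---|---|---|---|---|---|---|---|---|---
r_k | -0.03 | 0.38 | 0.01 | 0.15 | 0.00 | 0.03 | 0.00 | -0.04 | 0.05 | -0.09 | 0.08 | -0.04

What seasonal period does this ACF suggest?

2

The largest autocorrelation is r_2 = 0.38, with a weaker echo at lag 4 (0.15); the remaining lags stay at or below 0.08.
The dominant spike at lag 2 indicates a seasonal period of 2.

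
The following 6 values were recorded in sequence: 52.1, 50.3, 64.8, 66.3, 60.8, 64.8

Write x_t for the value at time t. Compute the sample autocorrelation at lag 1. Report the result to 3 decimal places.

Mean x̄ = (52.1 + 50.3 + 64.8 + 66.3 + 60.8 + 64.8)/6 = 59.8500
Deviations from mean: -7.7500, -9.5500, 4.9500, 6.4500, 0.9500, 4.9500
Σ(x_t−x̄)(x_{t+1}−x̄) = (74.0125) + (-47.2725) + (31.9275) + (6.1275) + (4.7025) = 69.4975
Denominator Σ(x_t−x̄)² = 242.7750
r_1 = 69.4975 / 242.7750 = 0.286

0.286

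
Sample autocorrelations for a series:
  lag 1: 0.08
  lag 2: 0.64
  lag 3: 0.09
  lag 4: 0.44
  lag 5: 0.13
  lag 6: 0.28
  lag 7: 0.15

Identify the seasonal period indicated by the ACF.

The largest autocorrelation is r_2 = 0.64, with weaker echoes at lags 4 (0.44) and 6 (0.28); the remaining lags stay at or below 0.15.
The dominant spike at lag 2 indicates a seasonal period of 2.

2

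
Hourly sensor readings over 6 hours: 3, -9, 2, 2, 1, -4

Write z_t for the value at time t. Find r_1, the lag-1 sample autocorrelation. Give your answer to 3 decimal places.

-0.424

Mean z̄ = (3 − 9 + 2 + 2 + 1 − 4)/6 = -0.8333
Deviations from mean: 3.8333, -8.1667, 2.8333, 2.8333, 1.8333, -3.1667
Σ(z_t−z̄)(z_{t+1}−z̄) = (-31.3056) + (-23.1389) + (8.0278) + (5.1944) + (-5.8056) = -47.0278
Denominator Σ(z_t−z̄)² = 110.8333
r_1 = -47.0278 / 110.8333 = -0.424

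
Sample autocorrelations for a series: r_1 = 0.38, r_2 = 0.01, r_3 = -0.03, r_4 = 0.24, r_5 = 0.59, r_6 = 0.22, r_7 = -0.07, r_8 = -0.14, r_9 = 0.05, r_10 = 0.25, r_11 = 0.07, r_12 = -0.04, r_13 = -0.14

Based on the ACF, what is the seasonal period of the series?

The largest autocorrelation is r_5 = 0.59; the remaining lags stay at or below 0.38. The elevated value at lag 1 (0.38), dropping to 0.01 at lag 2, reflects decaying short-term dependence rather than seasonality.
The dominant spike at lag 5 indicates a seasonal period of 5.

5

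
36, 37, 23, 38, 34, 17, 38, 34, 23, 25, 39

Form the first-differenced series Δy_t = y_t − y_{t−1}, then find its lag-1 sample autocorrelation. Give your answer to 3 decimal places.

-0.401

First differences Δy: 1, -14, 15, -4, -17, 21, -4, -11, 2, 14
Mean of differences = 0.3000
Numerator Σ(Δy_t−Δȳ)(Δy_{t+1}−Δȳ) = -603.4900
Denominator Σ(Δy_t−Δȳ)² = 1504.1000
r_1(Δy) = -603.4900 / 1504.1000 = -0.401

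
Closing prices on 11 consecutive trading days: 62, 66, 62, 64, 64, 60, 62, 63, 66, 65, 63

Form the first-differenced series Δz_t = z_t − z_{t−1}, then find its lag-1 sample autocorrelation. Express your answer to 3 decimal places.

First differences Δz: 4, -4, 2, 0, -4, 2, 1, 3, -1, -2
Mean of differences = 0.1000
Numerator Σ(Δz_t−Δz̄)(Δz_{t+1}−Δz̄) = -27.9100
Denominator Σ(Δz_t−Δz̄)² = 70.9000
r_1(Δz) = -27.9100 / 70.9000 = -0.394

-0.394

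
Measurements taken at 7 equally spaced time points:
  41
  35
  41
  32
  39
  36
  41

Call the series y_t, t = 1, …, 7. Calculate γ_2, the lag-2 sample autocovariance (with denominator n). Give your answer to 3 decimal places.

Mean ȳ = (41 + 35 + 41 + 32 + 39 + 36 + 41)/7 = 37.8571
Deviations: 3.1429, -2.8571, 3.1429, -5.8571, 1.1429, -1.8571, 3.1429
Σ_{t=1}^{5}(y_t−ȳ)(y_{t+2}−ȳ) = 44.6735
γ_2 = 44.6735 / 7 = 6.382

6.382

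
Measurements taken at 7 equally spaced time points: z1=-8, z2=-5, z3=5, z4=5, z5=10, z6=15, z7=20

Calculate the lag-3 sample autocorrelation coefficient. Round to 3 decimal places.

Mean z̄ = (-8 − 5 + 5 + 5 + 10 + 15 + 20)/7 = 6.0000
Deviations from mean: -14.0000, -11.0000, -1.0000, -1.0000, 4.0000, 9.0000, 14.0000
Σ(z_t−z̄)(z_{t+3}−z̄) = (14.0000) + (-44.0000) + (-9.0000) + (-14.0000) = -53.0000
Denominator Σ(z_t−z̄)² = 612.0000
r_3 = -53.0000 / 612.0000 = -0.087

-0.087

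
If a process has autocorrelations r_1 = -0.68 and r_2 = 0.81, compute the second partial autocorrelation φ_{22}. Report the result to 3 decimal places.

φ_{22} = (r_2 − r_1²) / (1 − r_1²)
r_1² = (-0.68)² = 0.4624
Numerator = 0.81 − 0.4624 = 0.3476; denominator = 1 − 0.4624 = 0.5376
φ_{22} = 0.3476 / 0.5376 = 0.647

0.647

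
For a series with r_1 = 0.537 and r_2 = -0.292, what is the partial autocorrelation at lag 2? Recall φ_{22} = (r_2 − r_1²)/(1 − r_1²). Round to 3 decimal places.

-0.816

φ_{22} = (r_2 − r_1²) / (1 − r_1²)
r_1² = (0.537)² = 0.288369
Numerator = -0.292 − 0.2884 = -0.5804; denominator = 1 − 0.2884 = 0.7116
φ_{22} = -0.5804 / 0.7116 = -0.816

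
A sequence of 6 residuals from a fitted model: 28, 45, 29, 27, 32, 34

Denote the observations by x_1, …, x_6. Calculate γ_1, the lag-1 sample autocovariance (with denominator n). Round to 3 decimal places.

Mean x̄ = (28 + 45 + 29 + 27 + 32 + 34)/6 = 32.5000
Deviations: -4.5000, 12.5000, -3.5000, -5.5000, -0.5000, 1.5000
Σ_{t=1}^{5}(x_t−x̄)(x_{t+1}−x̄) = -78.7500
γ_1 = -78.7500 / 6 = -13.125

-13.125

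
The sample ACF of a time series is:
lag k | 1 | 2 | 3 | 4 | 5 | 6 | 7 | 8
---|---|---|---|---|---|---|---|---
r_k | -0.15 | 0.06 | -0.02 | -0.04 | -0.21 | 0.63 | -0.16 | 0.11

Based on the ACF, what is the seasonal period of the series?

6

The largest autocorrelation is r_6 = 0.63; the remaining lags stay at or below 0.11.
The dominant spike at lag 6 indicates a seasonal period of 6.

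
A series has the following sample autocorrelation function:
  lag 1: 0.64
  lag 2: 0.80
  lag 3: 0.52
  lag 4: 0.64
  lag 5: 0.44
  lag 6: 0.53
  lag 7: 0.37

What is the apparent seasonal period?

The largest autocorrelation is r_2 = 0.80; the remaining lags stay at or below 0.64.
The dominant spike at lag 2 indicates a seasonal period of 2.

2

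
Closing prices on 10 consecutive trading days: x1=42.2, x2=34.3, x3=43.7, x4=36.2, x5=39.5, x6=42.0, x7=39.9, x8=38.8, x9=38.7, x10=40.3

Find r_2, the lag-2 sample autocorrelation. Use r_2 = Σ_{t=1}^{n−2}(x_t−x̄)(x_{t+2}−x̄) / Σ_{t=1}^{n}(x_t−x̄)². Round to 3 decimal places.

0.245

Mean x̄ = (42.2 + 34.3 + 43.7 + 36.2 + 39.5 + 42.0 + 39.9 + 38.8 + 38.7 + 40.3)/10 = 39.5600
Numerator Σ_{t=1}^{8}(x_t−x̄)(x_{t+2}−x̄) = 17.4268
Denominator Σ(x_t−x̄)² = 71.0040
r_2 = 17.4268 / 71.0040 = 0.245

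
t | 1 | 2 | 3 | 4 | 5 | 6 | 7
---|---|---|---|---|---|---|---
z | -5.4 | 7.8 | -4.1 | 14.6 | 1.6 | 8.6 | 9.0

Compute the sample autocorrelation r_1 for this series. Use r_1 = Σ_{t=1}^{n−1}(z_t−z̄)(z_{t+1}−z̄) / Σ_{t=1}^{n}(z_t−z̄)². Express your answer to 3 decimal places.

-0.518

Mean z̄ = (-5.4 + 7.8 − 4.1 + 14.6 + 1.6 + 8.6 + 9.0)/7 = 4.5857
Deviations from mean: -9.9857, 3.2143, -8.6857, 10.0143, -2.9857, 4.0143, 4.4143
Σ(z_t−z̄)(z_{t+1}−z̄) = (-32.0969) + (-27.9184) + (-86.9812) + (-29.8998) + (-11.9855) + (17.7202) = -171.1616
Denominator Σ(z_t−z̄)² = 330.2886
r_1 = -171.1616 / 330.2886 = -0.518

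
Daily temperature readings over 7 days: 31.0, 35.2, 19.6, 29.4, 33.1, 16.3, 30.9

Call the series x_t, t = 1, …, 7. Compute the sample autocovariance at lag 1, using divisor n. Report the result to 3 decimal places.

Mean x̄ = (31.0 + 35.2 + 19.6 + 29.4 + 33.1 + 16.3 + 30.9)/7 = 27.9286
Deviations: 3.0714, 7.2714, -8.3286, 1.4714, 5.1714, -11.6286, 2.9714
Σ_{t=1}^{6}(x_t−x̄)(x_{t+1}−x̄) = -137.5622
γ_1 = -137.5622 / 7 = -19.652

-19.652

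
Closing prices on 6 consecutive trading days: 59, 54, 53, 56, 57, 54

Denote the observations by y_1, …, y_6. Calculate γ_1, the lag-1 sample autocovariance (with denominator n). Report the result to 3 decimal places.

-0.708

Mean ȳ = (59 + 54 + 53 + 56 + 57 + 54)/6 = 55.5000
Σ_{t=1}^{5}(y_t−ȳ)(y_{t+1}−ȳ) = -4.2500
γ_1 = -4.2500 / 6 = -0.708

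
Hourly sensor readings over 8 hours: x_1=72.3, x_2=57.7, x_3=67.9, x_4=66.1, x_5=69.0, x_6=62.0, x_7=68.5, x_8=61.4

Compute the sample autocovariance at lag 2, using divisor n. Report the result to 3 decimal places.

Mean x̄ = (72.3 + 57.7 + 67.9 + 66.1 + 69.0 + 62.0 + 68.5 + 61.4)/8 = 65.6125
Σ_{t=1}^{6}(x_t−x̄)(x_{t+2}−x̄) = 42.4272
γ_2 = 42.4272 / 8 = 5.303

5.303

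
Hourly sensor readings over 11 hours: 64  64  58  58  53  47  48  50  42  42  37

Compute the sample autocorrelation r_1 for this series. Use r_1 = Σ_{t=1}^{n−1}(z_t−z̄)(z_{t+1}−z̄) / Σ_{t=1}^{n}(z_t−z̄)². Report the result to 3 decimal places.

Mean z̄ = (64 + 64 + 58 + 58 + 53 + 47 + 48 + 50 + 42 + 42 + 37)/11 = 51.1818
Numerator Σ_{t=1}^{10}(z_t−z̄)(z_{t+1}−z̄) = 545.4215
Denominator Σ(z_t−z̄)² = 823.6364
r_1 = 545.4215 / 823.6364 = 0.662

0.662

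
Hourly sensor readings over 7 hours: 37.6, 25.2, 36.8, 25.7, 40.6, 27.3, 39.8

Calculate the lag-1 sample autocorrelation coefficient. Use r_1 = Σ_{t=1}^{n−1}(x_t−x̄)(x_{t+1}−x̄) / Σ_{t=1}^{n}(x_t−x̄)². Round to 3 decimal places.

-0.799

Mean x̄ = (37.6 + 25.2 + 36.8 + 25.7 + 40.6 + 27.3 + 39.8)/7 = 33.2857
Deviations from mean: 4.3143, -8.0857, 3.5143, -7.5857, 7.3143, -5.9857, 6.5143
Numerator Σ_{t=1}^{6}(x_t−x̄)(x_{t+1}−x̄) = -228.2159
Denominator Σ(x_t−x̄)² = 285.6486
r_1 = -228.2159 / 285.6486 = -0.799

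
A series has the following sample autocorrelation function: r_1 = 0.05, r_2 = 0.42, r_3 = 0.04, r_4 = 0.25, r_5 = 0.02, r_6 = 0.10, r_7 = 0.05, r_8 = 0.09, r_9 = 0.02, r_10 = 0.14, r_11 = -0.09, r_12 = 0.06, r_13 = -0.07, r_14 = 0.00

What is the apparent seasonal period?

The largest autocorrelation is r_2 = 0.42, with a weaker echo at lag 4 (0.25); the remaining lags stay at or below 0.14.
The dominant spike at lag 2 indicates a seasonal period of 2.

2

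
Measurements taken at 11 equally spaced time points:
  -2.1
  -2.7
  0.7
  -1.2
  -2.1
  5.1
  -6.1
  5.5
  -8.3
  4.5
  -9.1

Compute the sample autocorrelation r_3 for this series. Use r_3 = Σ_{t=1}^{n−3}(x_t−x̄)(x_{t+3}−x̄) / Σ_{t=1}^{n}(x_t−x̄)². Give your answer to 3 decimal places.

Mean x̄ = (-2.1 − 2.7 + 0.7 − 1.2 − 2.1 + 5.1 − 6.1 + 5.5 − 8.3 + 4.5 − 9.1)/11 = -1.4364
Numerator Σ_{t=1}^{8}(x_t−x̄)(x_{t+3}−x̄) = -116.7658
Denominator Σ(x_t−x̄)² = 260.7655
r_3 = -116.7658 / 260.7655 = -0.448

-0.448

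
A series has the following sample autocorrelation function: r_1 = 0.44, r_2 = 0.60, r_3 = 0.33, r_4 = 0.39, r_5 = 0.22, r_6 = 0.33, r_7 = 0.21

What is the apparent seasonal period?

2

The largest autocorrelation is r_2 = 0.60; the remaining lags stay at or below 0.44.
The dominant spike at lag 2 indicates a seasonal period of 2.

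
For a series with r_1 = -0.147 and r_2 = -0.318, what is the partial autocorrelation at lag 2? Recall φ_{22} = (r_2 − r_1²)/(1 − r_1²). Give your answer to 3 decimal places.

φ_{22} = (r_2 − r_1²) / (1 − r_1²)
r_1² = (-0.147)² = 0.021609
Numerator = -0.318 − 0.0216 = -0.3396; denominator = 1 − 0.0216 = 0.9784
φ_{22} = -0.3396 / 0.9784 = -0.347

-0.347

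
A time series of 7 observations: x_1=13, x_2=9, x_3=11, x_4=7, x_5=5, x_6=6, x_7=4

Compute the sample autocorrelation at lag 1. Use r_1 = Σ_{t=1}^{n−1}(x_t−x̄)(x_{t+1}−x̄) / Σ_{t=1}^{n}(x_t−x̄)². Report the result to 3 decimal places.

Mean x̄ = (13 + 9 + 11 + 7 + 5 + 6 + 4)/7 = 7.8571
Deviations from mean: 5.1429, 1.1429, 3.1429, -0.8571, -2.8571, -1.8571, -3.8571
Σ(x_t−x̄)(x_{t+1}−x̄) = (5.8776) + (3.5918) + (-2.6939) + (2.4490) + (5.3061) + (7.1633) = 21.6939
Denominator Σ(x_t−x̄)² = 64.8571
r_1 = 21.6939 / 64.8571 = 0.334

0.334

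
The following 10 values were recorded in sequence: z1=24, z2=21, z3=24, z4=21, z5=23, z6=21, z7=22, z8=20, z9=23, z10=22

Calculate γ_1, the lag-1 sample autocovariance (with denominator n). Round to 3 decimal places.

Mean z̄ = (24 + 21 + 24 + 21 + 23 + 21 + 22 + 20 + 23 + 22)/10 = 22.1000
Σ_{t=1}^{9}(z_t−z̄)(z_{t+1}−z̄) = -9.9100
γ_1 = -9.9100 / 10 = -0.991

-0.991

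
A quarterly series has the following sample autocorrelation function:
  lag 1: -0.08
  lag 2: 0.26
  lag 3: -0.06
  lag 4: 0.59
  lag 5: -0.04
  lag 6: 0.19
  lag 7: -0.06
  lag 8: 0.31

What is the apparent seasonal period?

The largest autocorrelation is r_4 = 0.59, with a weaker echo at lag 8 (0.31); the remaining lags stay at or below 0.26.
The dominant spike at lag 4 indicates a seasonal period of 4.

4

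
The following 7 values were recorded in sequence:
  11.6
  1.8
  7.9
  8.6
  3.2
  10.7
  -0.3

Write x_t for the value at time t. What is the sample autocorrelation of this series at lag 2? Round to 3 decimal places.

0.185

Mean x̄ = (11.6 + 1.8 + 7.9 + 8.6 + 3.2 + 10.7 − 0.3)/7 = 6.2143
Deviations from mean: 5.3857, -4.4143, 1.6857, 2.3857, -3.0143, 4.4857, -6.5143
Σ(x_t−x̄)(x_{t+2}−x̄) = (9.0788) + (-10.5312) + (-5.0812) + (10.7016) + (19.6359) = 23.8039
Denominator Σ(x_t−x̄)² = 128.6686
r_2 = 23.8039 / 128.6686 = 0.185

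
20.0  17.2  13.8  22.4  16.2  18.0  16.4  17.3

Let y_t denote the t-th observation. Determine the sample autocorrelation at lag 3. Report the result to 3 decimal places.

Mean ȳ = (20.0 + 17.2 + 13.8 + 22.4 + 16.2 + 18.0 + 16.4 + 17.3)/8 = 17.6625
Deviations from mean: 2.3375, -0.4625, -3.8625, 4.7375, -1.4625, 0.3375, -1.2625, -0.3625
Numerator Σ_{t=1}^{5}(y_t−ȳ)(y_{t+3}−ȳ) = 4.9958
Denominator Σ(y_t−ȳ)² = 47.0188
r_3 = 4.9958 / 47.0188 = 0.106

0.106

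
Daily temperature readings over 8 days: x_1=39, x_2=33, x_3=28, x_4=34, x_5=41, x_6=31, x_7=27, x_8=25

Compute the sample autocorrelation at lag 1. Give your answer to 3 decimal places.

Mean x̄ = (39 + 33 + 28 + 34 + 41 + 31 + 27 + 25)/8 = 32.2500
Deviations from mean: 6.7500, 0.7500, -4.2500, 1.7500, 8.7500, -1.2500, -5.2500, -7.2500
Numerator Σ_{t=1}^{7}(x_t−x̄)(x_{t+1}−x̄) = 43.4375
Denominator Σ(x_t−x̄)² = 225.5000
r_1 = 43.4375 / 225.5000 = 0.193

0.193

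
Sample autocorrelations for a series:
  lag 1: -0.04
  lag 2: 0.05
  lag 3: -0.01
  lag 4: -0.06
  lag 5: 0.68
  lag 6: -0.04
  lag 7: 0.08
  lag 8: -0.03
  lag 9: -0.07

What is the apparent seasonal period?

5

The largest autocorrelation is r_5 = 0.68; the remaining lags stay at or below 0.08.
The dominant spike at lag 5 indicates a seasonal period of 5.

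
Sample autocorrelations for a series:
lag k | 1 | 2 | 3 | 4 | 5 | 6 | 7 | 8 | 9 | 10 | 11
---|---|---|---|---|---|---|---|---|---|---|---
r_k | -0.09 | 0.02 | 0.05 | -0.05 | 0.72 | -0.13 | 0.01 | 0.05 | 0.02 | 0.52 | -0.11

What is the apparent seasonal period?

The largest autocorrelation is r_5 = 0.72, with a weaker echo at lag 10 (0.52); the remaining lags stay at or below 0.05.
The dominant spike at lag 5 indicates a seasonal period of 5.

5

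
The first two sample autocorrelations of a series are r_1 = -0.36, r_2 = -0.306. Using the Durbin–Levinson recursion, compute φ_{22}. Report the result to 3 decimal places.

-0.500

φ_{22} = (r_2 − r_1²) / (1 − r_1²)
r_1² = (-0.36)² = 0.1296
Numerator = -0.306 − 0.1296 = -0.4356; denominator = 1 − 0.1296 = 0.8704
φ_{22} = -0.4356 / 0.8704 = -0.500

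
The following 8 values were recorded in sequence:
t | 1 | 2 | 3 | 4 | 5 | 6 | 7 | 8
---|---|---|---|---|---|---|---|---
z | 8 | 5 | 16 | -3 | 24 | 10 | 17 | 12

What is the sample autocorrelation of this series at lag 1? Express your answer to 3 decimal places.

-0.587

Mean z̄ = (8 + 5 + 16 − 3 + 24 + 10 + 17 + 12)/8 = 11.1250
Deviations from mean: -3.1250, -6.1250, 4.8750, -14.1250, 12.8750, -1.1250, 5.8750, 0.8750
Σ(z_t−z̄)(z_{t+1}−z̄) = (19.1406) + (-29.8594) + (-68.8594) + (-181.8594) + (-14.4844) + (-6.6094) + (5.1406) = -277.3906
Denominator Σ(z_t−z̄)² = 472.8750
r_1 = -277.3906 / 472.8750 = -0.587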